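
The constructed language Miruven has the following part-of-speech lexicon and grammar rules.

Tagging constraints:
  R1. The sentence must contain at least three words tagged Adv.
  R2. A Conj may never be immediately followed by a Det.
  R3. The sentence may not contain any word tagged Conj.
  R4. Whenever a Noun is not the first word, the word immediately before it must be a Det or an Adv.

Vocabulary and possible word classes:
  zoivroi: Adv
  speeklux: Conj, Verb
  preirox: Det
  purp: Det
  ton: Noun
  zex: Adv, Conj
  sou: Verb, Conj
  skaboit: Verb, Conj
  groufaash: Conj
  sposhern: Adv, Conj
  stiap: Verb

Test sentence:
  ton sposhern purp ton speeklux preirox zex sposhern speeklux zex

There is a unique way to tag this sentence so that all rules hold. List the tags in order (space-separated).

Candidates per position — 1:ton {Noun}; 2:sposhern {Adv,Conj}; 3:purp {Det}; 4:ton {Noun}; 5:speeklux {Conj,Verb}; 6:preirox {Det}; 7:zex {Adv,Conj}; 8:sposhern {Adv,Conj}; 9:speeklux {Conj,Verb}; 10:zex {Adv,Conj}.
Position 2: Conj is ruled out by rule 2; that leaves Adv.
Position 5: Conj is ruled out by rule 2; that leaves Verb.
Position 7: Conj is ruled out by rule 3; that leaves Adv.
Position 8: Conj is ruled out by rule 3; that leaves Adv.
Position 9: Conj is ruled out by rule 3; that leaves Verb.
Position 10: Conj is ruled out by rule 3; that leaves Adv.
That leaves exactly one tagging: Noun Adv Det Noun Verb Det Adv Adv Verb Adv.
Check: rule 1 holds; rule 2 holds; rule 3 holds; rule 4 holds.

Noun Adv Det Noun Verb Det Adv Adv Verb Adv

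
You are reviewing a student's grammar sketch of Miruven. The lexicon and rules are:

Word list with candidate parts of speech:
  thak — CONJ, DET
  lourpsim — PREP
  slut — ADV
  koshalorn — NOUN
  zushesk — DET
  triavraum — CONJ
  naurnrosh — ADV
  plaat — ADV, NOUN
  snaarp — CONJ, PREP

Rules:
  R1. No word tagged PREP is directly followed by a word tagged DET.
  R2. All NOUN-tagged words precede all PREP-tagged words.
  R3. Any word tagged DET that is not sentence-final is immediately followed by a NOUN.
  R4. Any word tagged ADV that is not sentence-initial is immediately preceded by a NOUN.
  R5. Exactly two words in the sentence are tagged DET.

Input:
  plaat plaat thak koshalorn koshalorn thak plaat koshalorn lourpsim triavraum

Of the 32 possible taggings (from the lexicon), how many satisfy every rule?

Candidates per position — 1:plaat {ADV,NOUN}; 2:plaat {ADV,NOUN}; 3:thak {CONJ,DET}; 4:koshalorn {NOUN}; 5:koshalorn {NOUN}; 6:thak {CONJ,DET}; 7:plaat {ADV,NOUN}; 8:koshalorn {NOUN}; 9:lourpsim {PREP}; 10:triavraum {CONJ}.
There are 32 candidate sequences in total.
The sequences that satisfy every rule: ADV NOUN DET NOUN NOUN DET NOUN NOUN PREP CONJ; NOUN ADV DET NOUN NOUN DET NOUN NOUN PREP CONJ; NOUN NOUN DET NOUN NOUN DET NOUN NOUN PREP CONJ.
Count = 3.

3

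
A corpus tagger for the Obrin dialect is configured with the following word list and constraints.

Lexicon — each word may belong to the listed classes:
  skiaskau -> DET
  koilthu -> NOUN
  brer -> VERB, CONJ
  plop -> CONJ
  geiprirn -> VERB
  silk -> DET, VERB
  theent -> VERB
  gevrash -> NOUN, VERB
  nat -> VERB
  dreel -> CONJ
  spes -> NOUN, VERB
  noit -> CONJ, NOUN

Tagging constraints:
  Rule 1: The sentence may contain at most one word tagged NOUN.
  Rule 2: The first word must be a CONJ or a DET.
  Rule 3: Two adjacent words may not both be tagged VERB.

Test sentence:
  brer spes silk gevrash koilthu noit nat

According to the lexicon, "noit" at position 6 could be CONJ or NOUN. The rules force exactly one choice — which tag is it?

CONJ

Candidates per position — 1:brer {VERB,CONJ}; 2:spes {NOUN,VERB}; 3:silk {DET,VERB}; 4:gevrash {NOUN,VERB}; 5:koilthu {NOUN}; 6:noit {CONJ,NOUN}; 7:nat {VERB}.
Position 1: tagging it VERB would leave rule 2 unsatisfiable, so it must be CONJ.
Position 2: tagging it NOUN would leave rule 1 unsatisfiable, so it must be VERB.
Position 3: tagging it VERB would leave rule 3 unsatisfiable, so it must be DET.
Position 4: tagging it NOUN would leave rule 1 unsatisfiable, so it must be VERB.
Position 6: tagging it NOUN would leave rule 1 unsatisfiable, so it must be CONJ.
So the tagging must be: CONJ VERB DET VERB NOUN CONJ VERB.
Check: rule 1 ✓; rule 2 ✓; rule 3 ✓.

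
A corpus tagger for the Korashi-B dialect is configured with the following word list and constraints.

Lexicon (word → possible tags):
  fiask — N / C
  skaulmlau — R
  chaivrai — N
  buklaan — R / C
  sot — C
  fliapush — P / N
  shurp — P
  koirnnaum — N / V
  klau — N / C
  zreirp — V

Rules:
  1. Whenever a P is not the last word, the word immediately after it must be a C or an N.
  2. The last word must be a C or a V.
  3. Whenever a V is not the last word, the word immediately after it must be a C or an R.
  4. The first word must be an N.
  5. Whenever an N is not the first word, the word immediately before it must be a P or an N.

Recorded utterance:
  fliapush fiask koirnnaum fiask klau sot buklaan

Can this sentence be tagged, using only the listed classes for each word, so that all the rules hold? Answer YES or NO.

YES

Candidates per position — 1:fliapush {P,N}; 2:fiask {N,C}; 3:koirnnaum {N,V}; 4:fiask {N,C}; 5:klau {N,C}; 6:sot {C}; 7:buklaan {R,C}.
One satisfying assignment: N N N N C C C.
Check: rule 1 ok; rule 2 ok; rule 3 ok; rule 4 ok; rule 5 ok.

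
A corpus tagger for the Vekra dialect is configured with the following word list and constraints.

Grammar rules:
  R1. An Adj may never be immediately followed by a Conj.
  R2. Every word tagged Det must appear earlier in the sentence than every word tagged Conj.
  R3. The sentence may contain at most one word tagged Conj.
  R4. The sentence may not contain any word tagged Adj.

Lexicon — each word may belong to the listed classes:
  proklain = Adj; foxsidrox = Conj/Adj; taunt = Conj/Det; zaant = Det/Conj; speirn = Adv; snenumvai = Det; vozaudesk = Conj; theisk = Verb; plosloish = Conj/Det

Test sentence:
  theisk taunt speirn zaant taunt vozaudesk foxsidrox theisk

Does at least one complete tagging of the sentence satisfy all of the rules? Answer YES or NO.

Candidates per position — 1:theisk {Verb}; 2:taunt {Conj,Det}; 3:speirn {Adv}; 4:zaant {Det,Conj}; 5:taunt {Conj,Det}; 6:vozaudesk {Conj}; 7:foxsidrox {Conj,Adj}; 8:theisk {Verb}.
Every candidate sequence violates at least one rule; no consistent tagging exists.

NO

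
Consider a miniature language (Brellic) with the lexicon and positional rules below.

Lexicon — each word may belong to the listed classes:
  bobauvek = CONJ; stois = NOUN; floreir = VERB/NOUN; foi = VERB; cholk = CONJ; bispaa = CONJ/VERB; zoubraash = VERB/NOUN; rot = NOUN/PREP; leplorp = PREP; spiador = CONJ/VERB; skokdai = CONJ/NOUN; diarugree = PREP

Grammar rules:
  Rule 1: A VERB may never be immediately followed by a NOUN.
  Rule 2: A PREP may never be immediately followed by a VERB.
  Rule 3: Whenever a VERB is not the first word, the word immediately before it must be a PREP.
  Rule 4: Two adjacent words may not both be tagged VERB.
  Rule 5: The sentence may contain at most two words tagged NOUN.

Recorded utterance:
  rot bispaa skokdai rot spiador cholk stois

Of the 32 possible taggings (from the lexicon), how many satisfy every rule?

Candidates per position — 1:rot {NOUN,PREP}; 2:bispaa {CONJ,VERB}; 3:skokdai {CONJ,NOUN}; 4:rot {NOUN,PREP}; 5:spiador {CONJ,VERB}; 6:cholk {CONJ}; 7:stois {NOUN}.
There are 32 candidate sequences in total.
The sequences that satisfy every rule: NOUN CONJ CONJ PREP CONJ CONJ NOUN; PREP CONJ CONJ NOUN CONJ CONJ NOUN; PREP CONJ CONJ PREP CONJ CONJ NOUN; PREP CONJ NOUN PREP CONJ CONJ NOUN.
Count = 4.

4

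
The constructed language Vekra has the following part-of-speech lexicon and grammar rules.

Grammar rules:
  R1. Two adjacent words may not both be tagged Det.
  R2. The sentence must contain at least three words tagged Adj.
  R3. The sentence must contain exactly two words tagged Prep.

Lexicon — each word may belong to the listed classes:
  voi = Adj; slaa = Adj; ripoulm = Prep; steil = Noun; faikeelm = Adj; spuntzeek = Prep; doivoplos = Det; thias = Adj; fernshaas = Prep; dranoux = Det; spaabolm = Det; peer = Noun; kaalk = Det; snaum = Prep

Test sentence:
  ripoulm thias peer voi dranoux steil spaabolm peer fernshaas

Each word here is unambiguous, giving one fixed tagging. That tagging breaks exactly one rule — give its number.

Fixed tagging: Prep Adj Noun Adj Det Noun Det Noun Prep.
Rule check: R1 holds, R2 violated, R3 holds.
Only rule 2 fails.

2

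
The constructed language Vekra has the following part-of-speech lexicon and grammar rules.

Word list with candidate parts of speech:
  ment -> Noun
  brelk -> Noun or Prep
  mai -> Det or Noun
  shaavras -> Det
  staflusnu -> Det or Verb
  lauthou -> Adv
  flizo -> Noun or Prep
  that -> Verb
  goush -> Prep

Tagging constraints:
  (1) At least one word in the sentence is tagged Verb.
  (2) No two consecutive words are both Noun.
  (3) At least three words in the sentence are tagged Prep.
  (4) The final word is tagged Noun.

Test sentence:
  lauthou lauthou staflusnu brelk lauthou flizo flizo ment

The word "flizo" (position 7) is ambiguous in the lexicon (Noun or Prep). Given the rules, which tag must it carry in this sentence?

Prep

Candidates per position — 1:lauthou {Adv}; 2:lauthou {Adv}; 3:staflusnu {Det,Verb}; 4:brelk {Noun,Prep}; 5:lauthou {Adv}; 6:flizo {Noun,Prep}; 7:flizo {Noun,Prep}; 8:ment {Noun}.
Word 3 cannot be Det — rule 1 would then fail for every completion. It is Verb.
Word 4 cannot be Noun — rule 3 would then fail for every completion. It is Prep.
Word 6 cannot be Noun — rule 3 would then fail for every completion. It is Prep.
Word 7 cannot be Noun — rule 2 would then fail for every completion. It is Prep.
That leaves exactly one tagging: Adv Adv Verb Prep Adv Prep Prep Noun.
Verifying each rule — rule 1 ok; rule 2 ok; rule 3 ok; rule 4 ok.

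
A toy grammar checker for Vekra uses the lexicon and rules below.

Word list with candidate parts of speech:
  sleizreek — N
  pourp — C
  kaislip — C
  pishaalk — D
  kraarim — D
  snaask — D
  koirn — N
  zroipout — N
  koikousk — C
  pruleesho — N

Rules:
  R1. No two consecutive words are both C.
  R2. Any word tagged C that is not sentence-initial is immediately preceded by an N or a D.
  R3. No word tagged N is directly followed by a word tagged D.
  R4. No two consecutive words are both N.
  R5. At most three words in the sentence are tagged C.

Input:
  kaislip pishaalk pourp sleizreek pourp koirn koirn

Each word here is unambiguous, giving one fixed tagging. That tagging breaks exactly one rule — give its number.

Fixed tagging: C D C N C N N.
Checking each rule: R1 pass, R2 pass, R3 pass, R4 fail, R5 pass.
Only rule 4 fails.

4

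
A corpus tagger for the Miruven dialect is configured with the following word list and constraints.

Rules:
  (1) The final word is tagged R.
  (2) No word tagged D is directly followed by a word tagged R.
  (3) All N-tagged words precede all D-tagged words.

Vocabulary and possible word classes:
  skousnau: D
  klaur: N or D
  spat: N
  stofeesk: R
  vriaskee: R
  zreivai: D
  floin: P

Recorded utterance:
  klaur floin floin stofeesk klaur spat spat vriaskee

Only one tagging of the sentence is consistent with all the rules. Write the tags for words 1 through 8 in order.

Candidates per position — 1:klaur {N,D}; 2:floin {P}; 3:floin {P}; 4:stofeesk {R}; 5:klaur {N,D}; 6:spat {N}; 7:spat {N}; 8:vriaskee {R}.
Position 1: D is ruled out by rule 3; that leaves N.
Position 5: D is ruled out by rule 3; that leaves N.
The unique satisfying tagging is: N P P R N N N R.
Check: rule 1 ok; rule 2 ok; rule 3 ok.

N P P R N N N R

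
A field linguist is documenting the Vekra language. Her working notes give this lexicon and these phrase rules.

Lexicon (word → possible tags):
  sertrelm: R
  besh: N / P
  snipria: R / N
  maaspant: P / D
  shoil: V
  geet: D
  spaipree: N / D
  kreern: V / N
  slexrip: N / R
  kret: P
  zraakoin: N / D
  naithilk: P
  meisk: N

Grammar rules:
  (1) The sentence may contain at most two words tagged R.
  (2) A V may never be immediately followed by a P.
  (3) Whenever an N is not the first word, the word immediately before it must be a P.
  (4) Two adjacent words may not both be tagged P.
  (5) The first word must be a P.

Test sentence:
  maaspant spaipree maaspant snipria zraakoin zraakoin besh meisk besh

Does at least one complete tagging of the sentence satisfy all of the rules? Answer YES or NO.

YES

Candidates per position — 1:maaspant {P,D}; 2:spaipree {N,D}; 3:maaspant {P,D}; 4:snipria {R,N}; 5:zraakoin {N,D}; 6:zraakoin {N,D}; 7:besh {N,P}; 8:meisk {N}; 9:besh {N,P}.
One satisfying assignment: P N P R D D P N P.
Rule-by-rule: rule 1 ✓; rule 2 ✓; rule 3 ✓; rule 4 ✓; rule 5 ✓.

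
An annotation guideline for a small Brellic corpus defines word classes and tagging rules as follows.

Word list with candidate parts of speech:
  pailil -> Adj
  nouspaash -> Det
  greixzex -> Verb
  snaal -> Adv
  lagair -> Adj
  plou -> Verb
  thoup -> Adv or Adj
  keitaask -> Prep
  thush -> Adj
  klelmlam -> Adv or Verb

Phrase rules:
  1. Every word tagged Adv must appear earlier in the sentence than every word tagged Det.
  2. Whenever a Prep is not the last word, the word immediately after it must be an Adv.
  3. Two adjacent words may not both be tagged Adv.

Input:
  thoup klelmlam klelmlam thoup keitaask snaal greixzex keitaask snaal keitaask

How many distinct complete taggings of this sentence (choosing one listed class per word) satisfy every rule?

Candidates per position — 1:thoup {Adv,Adj}; 2:klelmlam {Adv,Verb}; 3:klelmlam {Adv,Verb}; 4:thoup {Adv,Adj}; 5:keitaask {Prep}; 6:snaal {Adv}; 7:greixzex {Verb}; 8:keitaask {Prep}; 9:snaal {Adv}; 10:keitaask {Prep}.
There are 16 candidate sequences in total.
Checking each against the rules leaves 8 sequences.
Count = 8.

8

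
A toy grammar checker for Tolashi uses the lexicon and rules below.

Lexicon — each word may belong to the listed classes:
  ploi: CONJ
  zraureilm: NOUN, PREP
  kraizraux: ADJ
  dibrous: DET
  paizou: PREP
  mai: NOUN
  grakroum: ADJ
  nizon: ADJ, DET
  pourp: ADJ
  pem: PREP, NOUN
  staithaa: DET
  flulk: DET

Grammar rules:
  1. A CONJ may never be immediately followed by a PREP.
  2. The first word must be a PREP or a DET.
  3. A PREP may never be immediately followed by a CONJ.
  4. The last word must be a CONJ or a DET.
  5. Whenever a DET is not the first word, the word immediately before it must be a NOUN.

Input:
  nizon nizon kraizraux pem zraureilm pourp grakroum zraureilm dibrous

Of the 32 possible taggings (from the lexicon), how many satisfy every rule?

4

Candidates per position — 1:nizon {ADJ,DET}; 2:nizon {ADJ,DET}; 3:kraizraux {ADJ}; 4:pem {PREP,NOUN}; 5:zraureilm {NOUN,PREP}; 6:pourp {ADJ}; 7:grakroum {ADJ}; 8:zraureilm {NOUN,PREP}; 9:dibrous {DET}.
There are 32 candidate sequences in total.
The sequences that satisfy every rule: DET ADJ ADJ PREP NOUN ADJ ADJ NOUN DET; DET ADJ ADJ PREP PREP ADJ ADJ NOUN DET; DET ADJ ADJ NOUN NOUN ADJ ADJ NOUN DET; DET ADJ ADJ NOUN PREP ADJ ADJ NOUN DET.
Count = 4.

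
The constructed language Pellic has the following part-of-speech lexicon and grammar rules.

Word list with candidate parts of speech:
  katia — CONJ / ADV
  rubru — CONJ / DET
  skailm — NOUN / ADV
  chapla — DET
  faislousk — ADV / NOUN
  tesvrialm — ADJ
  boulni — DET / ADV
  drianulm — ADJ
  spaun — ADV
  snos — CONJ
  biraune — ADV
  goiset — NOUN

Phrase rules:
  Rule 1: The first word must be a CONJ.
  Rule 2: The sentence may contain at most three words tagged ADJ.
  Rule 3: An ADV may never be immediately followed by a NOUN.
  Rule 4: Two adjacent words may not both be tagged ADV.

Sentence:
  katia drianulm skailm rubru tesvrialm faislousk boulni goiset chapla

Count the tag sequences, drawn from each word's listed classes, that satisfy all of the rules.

Candidates per position — 1:katia {CONJ,ADV}; 2:drianulm {ADJ}; 3:skailm {NOUN,ADV}; 4:rubru {CONJ,DET}; 5:tesvrialm {ADJ}; 6:faislousk {ADV,NOUN}; 7:boulni {DET,ADV}; 8:goiset {NOUN}; 9:chapla {DET}.
There are 32 candidate sequences in total.
Checking each against the rules leaves 8 sequences.
Count = 8.

8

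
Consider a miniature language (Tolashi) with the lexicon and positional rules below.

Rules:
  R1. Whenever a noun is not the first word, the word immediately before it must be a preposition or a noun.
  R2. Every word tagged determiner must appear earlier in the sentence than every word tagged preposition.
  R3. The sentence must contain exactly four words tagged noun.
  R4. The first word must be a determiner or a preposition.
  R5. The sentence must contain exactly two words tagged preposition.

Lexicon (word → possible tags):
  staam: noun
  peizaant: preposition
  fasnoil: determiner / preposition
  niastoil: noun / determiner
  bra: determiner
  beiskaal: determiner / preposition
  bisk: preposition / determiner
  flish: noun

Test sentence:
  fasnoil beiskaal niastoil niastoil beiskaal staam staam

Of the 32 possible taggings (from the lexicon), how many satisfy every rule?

Candidates per position — 1:fasnoil {determiner,preposition}; 2:beiskaal {determiner,preposition}; 3:niastoil {noun,determiner}; 4:niastoil {noun,determiner}; 5:beiskaal {determiner,preposition}; 6:staam {noun}; 7:staam {noun}.
There are 32 candidate sequences in total.
The sequences that satisfy every rule: determiner preposition noun noun preposition noun noun.
Count = 1.

1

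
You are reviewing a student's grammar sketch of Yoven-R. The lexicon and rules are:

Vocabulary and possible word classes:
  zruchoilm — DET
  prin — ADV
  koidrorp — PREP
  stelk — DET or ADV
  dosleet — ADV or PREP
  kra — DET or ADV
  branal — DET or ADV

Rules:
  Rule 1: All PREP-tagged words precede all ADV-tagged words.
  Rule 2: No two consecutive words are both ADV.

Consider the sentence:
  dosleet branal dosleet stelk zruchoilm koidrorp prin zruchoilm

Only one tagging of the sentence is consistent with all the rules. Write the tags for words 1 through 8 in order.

PREP DET PREP DET DET PREP ADV DET

Candidates per position — 1:dosleet {ADV,PREP}; 2:branal {DET,ADV}; 3:dosleet {ADV,PREP}; 4:stelk {DET,ADV}; 5:zruchoilm {DET}; 6:koidrorp {PREP}; 7:prin {ADV}; 8:zruchoilm {DET}.
Position 1: ADV is ruled out by rule 1; that leaves PREP.
Position 2: ADV is ruled out by rule 1; that leaves DET.
Position 3: ADV is ruled out by rule 1; that leaves PREP.
Position 4: ADV is ruled out by rule 1; that leaves DET.
That leaves exactly one tagging: PREP DET PREP DET DET PREP ADV DET.
Rule-by-rule: rule 1 ok; rule 2 ok.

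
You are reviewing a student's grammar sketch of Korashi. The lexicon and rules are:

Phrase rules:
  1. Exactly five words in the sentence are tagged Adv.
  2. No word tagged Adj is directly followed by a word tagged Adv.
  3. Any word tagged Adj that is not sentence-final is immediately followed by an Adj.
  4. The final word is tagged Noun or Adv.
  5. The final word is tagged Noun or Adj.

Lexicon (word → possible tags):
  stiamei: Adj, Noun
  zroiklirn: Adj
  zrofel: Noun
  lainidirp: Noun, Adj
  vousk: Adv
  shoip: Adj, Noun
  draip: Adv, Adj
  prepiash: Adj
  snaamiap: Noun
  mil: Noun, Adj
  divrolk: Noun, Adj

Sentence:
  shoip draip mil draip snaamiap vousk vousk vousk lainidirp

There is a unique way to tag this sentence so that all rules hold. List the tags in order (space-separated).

Noun Adv Noun Adv Noun Adv Adv Adv Noun

Candidates per position — 1:shoip {Adj,Noun}; 2:draip {Adv,Adj}; 3:mil {Noun,Adj}; 4:draip {Adv,Adj}; 5:snaamiap {Noun}; 6:vousk {Adv}; 7:vousk {Adv}; 8:vousk {Adv}; 9:lainidirp {Noun,Adj}.
Word 1 cannot be Adj — rule 3 would then fail for every completion. It is Noun.
Word 2 cannot be Adj — rule 1 would then fail for every completion. It is Adv.
Word 3 cannot be Adj — rule 3 would then fail for every completion. It is Noun.
Word 4 cannot be Adj — rule 1 would then fail for every completion. It is Adv.
Word 9 cannot be Adj — rule 4 would then fail for every completion. It is Noun.
That leaves exactly one tagging: Noun Adv Noun Adv Noun Adv Adv Adv Noun.
Checking: rule 1 satisfied; rule 2 satisfied; rule 3 satisfied; rule 4 satisfied; rule 5 satisfied.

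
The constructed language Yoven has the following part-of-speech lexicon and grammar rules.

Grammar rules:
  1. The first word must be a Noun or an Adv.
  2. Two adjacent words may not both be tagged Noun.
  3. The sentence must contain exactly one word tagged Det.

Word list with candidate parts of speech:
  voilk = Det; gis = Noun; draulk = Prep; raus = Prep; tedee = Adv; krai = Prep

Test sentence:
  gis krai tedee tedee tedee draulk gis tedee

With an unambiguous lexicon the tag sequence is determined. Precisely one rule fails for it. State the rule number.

Fixed tagging: Noun Prep Adv Adv Adv Prep Noun Adv.
Rule check: R1 holds, R2 holds, R3 violated.
Only rule 3 fails.

3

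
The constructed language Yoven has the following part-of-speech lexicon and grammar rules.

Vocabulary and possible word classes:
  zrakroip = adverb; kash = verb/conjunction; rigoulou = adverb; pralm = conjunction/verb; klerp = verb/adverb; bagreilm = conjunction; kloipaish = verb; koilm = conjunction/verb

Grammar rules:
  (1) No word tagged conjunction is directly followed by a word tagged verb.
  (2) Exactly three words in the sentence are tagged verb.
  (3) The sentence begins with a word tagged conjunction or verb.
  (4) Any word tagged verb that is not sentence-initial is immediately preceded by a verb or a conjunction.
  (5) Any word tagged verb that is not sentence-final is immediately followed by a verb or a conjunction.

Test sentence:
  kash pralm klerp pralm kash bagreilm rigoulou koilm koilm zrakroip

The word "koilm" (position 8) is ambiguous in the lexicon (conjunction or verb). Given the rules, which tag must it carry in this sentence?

Candidates per position — 1:kash {verb,conjunction}; 2:pralm {conjunction,verb}; 3:klerp {verb,adverb}; 4:pralm {conjunction,verb}; 5:kash {verb,conjunction}; 6:bagreilm {conjunction}; 7:rigoulou {adverb}; 8:koilm {conjunction,verb}; 9:koilm {conjunction,verb}; 10:zrakroip {adverb}.
If word 8 were verb, no tagging could satisfy rule 4; so word 8 is conjunction.
If word 9 were verb, no tagging could satisfy rule 1; so word 9 is conjunction.
The remaining ambiguous positions (1, 2, 3, 4, 5) are resolved jointly — only one combination satisfies every rule.
The only consistent sequence is: verb verb verb conjunction conjunction conjunction adverb conjunction conjunction adverb.
Verifying each rule — rule 1 ✓; rule 2 ✓; rule 3 ✓; rule 4 ✓; rule 5 ✓.

conjunction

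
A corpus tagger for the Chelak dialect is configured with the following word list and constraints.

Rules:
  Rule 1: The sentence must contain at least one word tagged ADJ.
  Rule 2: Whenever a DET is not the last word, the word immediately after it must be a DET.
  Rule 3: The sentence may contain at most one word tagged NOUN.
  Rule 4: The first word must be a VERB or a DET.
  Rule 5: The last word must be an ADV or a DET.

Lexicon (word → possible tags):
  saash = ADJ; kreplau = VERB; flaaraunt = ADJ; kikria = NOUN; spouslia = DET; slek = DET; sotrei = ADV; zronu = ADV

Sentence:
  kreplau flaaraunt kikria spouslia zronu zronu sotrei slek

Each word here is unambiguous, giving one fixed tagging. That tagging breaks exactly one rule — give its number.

2

Fixed tagging: VERB ADJ NOUN DET ADV ADV ADV DET.
Applying the rules: R1 holds, R2 violated, R3 holds, R4 holds, R5 holds.
Only rule 2 fails.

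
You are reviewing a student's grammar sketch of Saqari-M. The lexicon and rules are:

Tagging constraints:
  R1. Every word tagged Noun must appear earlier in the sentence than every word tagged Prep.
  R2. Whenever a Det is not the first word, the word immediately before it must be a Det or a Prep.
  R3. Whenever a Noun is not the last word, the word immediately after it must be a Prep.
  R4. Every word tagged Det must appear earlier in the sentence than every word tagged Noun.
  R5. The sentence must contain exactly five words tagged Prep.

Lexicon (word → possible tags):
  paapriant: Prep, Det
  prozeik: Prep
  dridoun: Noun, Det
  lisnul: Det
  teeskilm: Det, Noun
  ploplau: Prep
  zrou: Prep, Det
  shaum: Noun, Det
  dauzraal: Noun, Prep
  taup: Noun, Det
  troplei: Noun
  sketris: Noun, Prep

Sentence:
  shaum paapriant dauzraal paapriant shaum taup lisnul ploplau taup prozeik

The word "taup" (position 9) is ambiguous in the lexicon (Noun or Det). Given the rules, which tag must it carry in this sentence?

Candidates per position — 1:shaum {Noun,Det}; 2:paapriant {Prep,Det}; 3:dauzraal {Noun,Prep}; 4:paapriant {Prep,Det}; 5:shaum {Noun,Det}; 6:taup {Noun,Det}; 7:lisnul {Det}; 8:ploplau {Prep}; 9:taup {Noun,Det}; 10:prozeik {Prep}.
Position 1: tagging it Noun would leave rule 4 unsatisfiable, so it must be Det.
Position 2: tagging it Det would leave rule 5 unsatisfiable, so it must be Prep.
Position 3: tagging it Noun would leave rule 1 unsatisfiable, so it must be Prep.
Position 4: tagging it Det would leave rule 5 unsatisfiable, so it must be Prep.
Position 5: tagging it Noun would leave rule 1 unsatisfiable, so it must be Det.
Position 6: tagging it Noun would leave rule 1 unsatisfiable, so it must be Det.
Position 9: tagging it Noun would leave rule 1 unsatisfiable, so it must be Det.
The only consistent sequence is: Det Prep Prep Prep Det Det Det Prep Det Prep.
Checking: rule 1 ok; rule 2 ok; rule 3 ok; rule 4 ok; rule 5 ok.

Det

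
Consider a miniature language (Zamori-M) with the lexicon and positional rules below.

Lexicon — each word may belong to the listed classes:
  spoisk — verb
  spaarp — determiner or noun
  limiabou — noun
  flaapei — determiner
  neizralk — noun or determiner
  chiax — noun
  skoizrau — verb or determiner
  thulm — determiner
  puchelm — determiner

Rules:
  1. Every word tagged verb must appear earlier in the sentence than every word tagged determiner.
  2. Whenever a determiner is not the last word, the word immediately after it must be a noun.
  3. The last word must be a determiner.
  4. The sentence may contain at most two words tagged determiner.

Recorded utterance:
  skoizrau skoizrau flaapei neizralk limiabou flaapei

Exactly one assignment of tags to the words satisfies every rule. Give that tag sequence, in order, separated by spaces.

Candidates per position — 1:skoizrau {verb,determiner}; 2:skoizrau {verb,determiner}; 3:flaapei {determiner}; 4:neizralk {noun,determiner}; 5:limiabou {noun}; 6:flaapei {determiner}.
Position 1: determiner is ruled out by rule 2; that leaves verb.
Position 2: determiner is ruled out by rule 2; that leaves verb.
Position 4: determiner is ruled out by rule 2; that leaves noun.
The unique satisfying tagging is: verb verb determiner noun noun determiner.
Checking: rule 1 ok; rule 2 ok; rule 3 ok; rule 4 ok.

verb verb determiner noun noun determiner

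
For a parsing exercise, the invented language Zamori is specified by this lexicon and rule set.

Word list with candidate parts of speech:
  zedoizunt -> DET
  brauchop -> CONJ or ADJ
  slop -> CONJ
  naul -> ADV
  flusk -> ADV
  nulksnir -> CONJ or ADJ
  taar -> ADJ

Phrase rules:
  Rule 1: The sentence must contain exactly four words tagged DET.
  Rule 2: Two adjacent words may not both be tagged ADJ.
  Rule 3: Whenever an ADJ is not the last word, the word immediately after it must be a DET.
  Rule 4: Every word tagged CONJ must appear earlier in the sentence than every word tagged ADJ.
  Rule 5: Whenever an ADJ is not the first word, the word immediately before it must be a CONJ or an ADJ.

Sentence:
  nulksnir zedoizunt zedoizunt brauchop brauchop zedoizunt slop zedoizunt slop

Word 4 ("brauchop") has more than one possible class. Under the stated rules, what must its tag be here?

CONJ

Candidates per position — 1:nulksnir {CONJ,ADJ}; 2:zedoizunt {DET}; 3:zedoizunt {DET}; 4:brauchop {CONJ,ADJ}; 5:brauchop {CONJ,ADJ}; 6:zedoizunt {DET}; 7:slop {CONJ}; 8:zedoizunt {DET}; 9:slop {CONJ}.
Word 1 cannot be ADJ — rule 4 would then fail for every completion. It is CONJ.
Word 4 cannot be ADJ — rule 3 would then fail for every completion. It is CONJ.
Word 5 cannot be ADJ — rule 4 would then fail for every completion. It is CONJ.
The unique satisfying tagging is: CONJ DET DET CONJ CONJ DET CONJ DET CONJ.
Checking: rule 1 holds; rule 2 holds; rule 3 holds; rule 4 holds; rule 5 holds.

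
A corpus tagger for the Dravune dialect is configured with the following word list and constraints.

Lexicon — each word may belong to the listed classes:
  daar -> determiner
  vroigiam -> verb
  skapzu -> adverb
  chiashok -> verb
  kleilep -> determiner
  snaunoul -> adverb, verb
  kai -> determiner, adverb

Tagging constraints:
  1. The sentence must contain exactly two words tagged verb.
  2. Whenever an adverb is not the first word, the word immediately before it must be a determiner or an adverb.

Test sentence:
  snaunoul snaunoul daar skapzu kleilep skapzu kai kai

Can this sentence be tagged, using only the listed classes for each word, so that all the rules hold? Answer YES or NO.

YES

Candidates per position — 1:snaunoul {adverb,verb}; 2:snaunoul {adverb,verb}; 3:daar {determiner}; 4:skapzu {adverb}; 5:kleilep {determiner}; 6:skapzu {adverb}; 7:kai {determiner,adverb}; 8:kai {determiner,adverb}.
One satisfying assignment: verb verb determiner adverb determiner adverb determiner determiner.
Checking: rule 1 satisfied; rule 2 satisfied.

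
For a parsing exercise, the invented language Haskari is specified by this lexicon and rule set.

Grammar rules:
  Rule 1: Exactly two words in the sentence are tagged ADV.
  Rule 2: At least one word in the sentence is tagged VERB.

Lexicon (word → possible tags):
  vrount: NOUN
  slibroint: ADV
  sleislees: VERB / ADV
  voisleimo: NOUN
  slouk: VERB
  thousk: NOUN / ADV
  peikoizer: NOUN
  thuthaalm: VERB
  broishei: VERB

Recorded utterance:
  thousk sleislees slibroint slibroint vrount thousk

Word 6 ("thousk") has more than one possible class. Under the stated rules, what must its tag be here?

NOUN

Candidates per position — 1:thousk {NOUN,ADV}; 2:sleislees {VERB,ADV}; 3:slibroint {ADV}; 4:slibroint {ADV}; 5:vrount {NOUN}; 6:thousk {NOUN,ADV}.
Position 1: tagging it ADV would leave rule 1 unsatisfiable, so it must be NOUN.
Position 2: tagging it ADV would leave rule 1 unsatisfiable, so it must be VERB.
Position 6: tagging it ADV would leave rule 1 unsatisfiable, so it must be NOUN.
The only consistent sequence is: NOUN VERB ADV ADV NOUN NOUN.
Checking: rule 1 ok; rule 2 ok.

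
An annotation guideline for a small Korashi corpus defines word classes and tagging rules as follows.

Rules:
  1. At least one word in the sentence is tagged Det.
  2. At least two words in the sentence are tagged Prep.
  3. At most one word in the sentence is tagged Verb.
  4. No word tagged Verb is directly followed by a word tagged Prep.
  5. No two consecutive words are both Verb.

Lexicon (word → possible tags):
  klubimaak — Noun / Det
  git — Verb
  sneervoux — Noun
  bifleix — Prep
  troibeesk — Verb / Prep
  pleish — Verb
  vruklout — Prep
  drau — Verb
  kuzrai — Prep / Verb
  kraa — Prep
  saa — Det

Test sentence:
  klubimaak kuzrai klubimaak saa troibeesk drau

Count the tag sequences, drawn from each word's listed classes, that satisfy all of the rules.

Candidates per position — 1:klubimaak {Noun,Det}; 2:kuzrai {Prep,Verb}; 3:klubimaak {Noun,Det}; 4:saa {Det}; 5:troibeesk {Verb,Prep}; 6:drau {Verb}.
There are 16 candidate sequences in total.
The sequences that satisfy every rule: Noun Prep Noun Det Prep Verb; Noun Prep Det Det Prep Verb; Det Prep Noun Det Prep Verb; Det Prep Det Det Prep Verb.
Count = 4.

4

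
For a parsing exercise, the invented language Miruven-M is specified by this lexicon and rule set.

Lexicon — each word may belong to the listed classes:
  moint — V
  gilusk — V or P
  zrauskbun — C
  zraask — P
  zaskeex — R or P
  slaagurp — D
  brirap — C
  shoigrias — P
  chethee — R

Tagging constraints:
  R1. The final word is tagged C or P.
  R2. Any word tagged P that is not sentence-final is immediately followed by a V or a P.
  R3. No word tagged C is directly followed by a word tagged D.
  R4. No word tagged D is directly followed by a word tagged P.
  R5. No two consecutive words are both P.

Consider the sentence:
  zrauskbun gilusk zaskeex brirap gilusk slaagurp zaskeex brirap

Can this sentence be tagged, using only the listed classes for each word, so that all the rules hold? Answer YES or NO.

YES

Candidates per position — 1:zrauskbun {C}; 2:gilusk {V,P}; 3:zaskeex {R,P}; 4:brirap {C}; 5:gilusk {V,P}; 6:slaagurp {D}; 7:zaskeex {R,P}; 8:brirap {C}.
One satisfying assignment: C V R C V D R C.
Verifying each rule — rule 1 holds; rule 2 holds; rule 3 holds; rule 4 holds; rule 5 holds.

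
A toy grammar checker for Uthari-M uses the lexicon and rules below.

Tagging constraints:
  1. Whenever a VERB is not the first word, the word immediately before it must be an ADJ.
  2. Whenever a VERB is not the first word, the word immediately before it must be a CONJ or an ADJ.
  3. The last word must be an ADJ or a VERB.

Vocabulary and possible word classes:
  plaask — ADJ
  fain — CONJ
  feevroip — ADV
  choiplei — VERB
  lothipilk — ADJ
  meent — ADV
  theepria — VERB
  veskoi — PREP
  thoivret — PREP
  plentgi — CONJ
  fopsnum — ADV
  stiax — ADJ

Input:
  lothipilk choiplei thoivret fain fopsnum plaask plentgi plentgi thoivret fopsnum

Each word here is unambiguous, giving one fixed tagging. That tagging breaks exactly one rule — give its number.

Fixed tagging: ADJ VERB PREP CONJ ADV ADJ CONJ CONJ PREP ADV.
Checking each rule: R1 pass, R2 pass, R3 fail.
Only rule 3 fails.

3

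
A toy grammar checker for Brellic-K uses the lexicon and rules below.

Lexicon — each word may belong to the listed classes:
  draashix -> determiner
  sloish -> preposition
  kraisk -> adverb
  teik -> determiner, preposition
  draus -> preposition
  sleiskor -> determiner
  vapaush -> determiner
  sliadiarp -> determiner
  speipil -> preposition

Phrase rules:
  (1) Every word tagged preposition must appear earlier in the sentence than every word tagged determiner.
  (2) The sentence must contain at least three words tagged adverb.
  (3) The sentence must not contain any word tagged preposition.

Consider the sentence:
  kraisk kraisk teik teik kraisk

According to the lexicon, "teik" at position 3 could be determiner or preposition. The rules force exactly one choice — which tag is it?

determiner

Candidates per position — 1:kraisk {adverb}; 2:kraisk {adverb}; 3:teik {determiner,preposition}; 4:teik {determiner,preposition}; 5:kraisk {adverb}.
Position 3: preposition is ruled out by rule 3; that leaves determiner.
Position 4: preposition is ruled out by rule 1; that leaves determiner.
So the tagging must be: adverb adverb determiner determiner adverb.
Verifying each rule — rule 1 holds; rule 2 holds; rule 3 holds.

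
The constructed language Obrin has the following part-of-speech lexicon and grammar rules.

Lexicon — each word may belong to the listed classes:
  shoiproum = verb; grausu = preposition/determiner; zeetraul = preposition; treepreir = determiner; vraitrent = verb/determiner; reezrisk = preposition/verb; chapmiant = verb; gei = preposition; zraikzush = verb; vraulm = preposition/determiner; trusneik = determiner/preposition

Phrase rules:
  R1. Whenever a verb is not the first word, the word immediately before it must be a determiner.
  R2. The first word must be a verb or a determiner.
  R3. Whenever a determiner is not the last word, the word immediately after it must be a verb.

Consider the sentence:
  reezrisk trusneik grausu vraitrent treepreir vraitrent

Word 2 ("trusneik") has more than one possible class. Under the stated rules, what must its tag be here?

Candidates per position — 1:reezrisk {preposition,verb}; 2:trusneik {determiner,preposition}; 3:grausu {preposition,determiner}; 4:vraitrent {verb,determiner}; 5:treepreir {determiner}; 6:vraitrent {verb,determiner}.
At position 1, choosing preposition makes rule 2 impossible to satisfy; hence verb.
At position 2, choosing determiner makes rule 3 impossible to satisfy; hence preposition.
At position 4, choosing determiner makes rule 3 impossible to satisfy; hence verb.
At position 6, choosing determiner makes rule 3 impossible to satisfy; hence verb.
At position 3, choosing preposition makes rule 1 impossible to satisfy; hence determiner.
The only consistent sequence is: verb preposition determiner verb determiner verb.
Rule-by-rule: rule 1 holds; rule 2 holds; rule 3 holds.

preposition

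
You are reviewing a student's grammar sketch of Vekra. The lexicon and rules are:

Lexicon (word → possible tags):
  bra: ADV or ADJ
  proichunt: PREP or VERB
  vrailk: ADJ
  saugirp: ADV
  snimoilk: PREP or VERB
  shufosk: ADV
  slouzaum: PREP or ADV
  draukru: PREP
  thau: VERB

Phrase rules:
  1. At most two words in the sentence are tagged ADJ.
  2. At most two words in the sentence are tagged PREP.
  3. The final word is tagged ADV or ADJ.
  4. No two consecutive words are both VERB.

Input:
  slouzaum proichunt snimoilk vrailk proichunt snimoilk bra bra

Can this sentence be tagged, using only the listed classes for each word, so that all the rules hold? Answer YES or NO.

Candidates per position — 1:slouzaum {PREP,ADV}; 2:proichunt {PREP,VERB}; 3:snimoilk {PREP,VERB}; 4:vrailk {ADJ}; 5:proichunt {PREP,VERB}; 6:snimoilk {PREP,VERB}; 7:bra {ADV,ADJ}; 8:bra {ADV,ADJ}.
One satisfying assignment: ADV PREP VERB ADJ PREP VERB ADV ADJ.
Verifying each rule — rule 1 holds; rule 2 holds; rule 3 holds; rule 4 holds.

YES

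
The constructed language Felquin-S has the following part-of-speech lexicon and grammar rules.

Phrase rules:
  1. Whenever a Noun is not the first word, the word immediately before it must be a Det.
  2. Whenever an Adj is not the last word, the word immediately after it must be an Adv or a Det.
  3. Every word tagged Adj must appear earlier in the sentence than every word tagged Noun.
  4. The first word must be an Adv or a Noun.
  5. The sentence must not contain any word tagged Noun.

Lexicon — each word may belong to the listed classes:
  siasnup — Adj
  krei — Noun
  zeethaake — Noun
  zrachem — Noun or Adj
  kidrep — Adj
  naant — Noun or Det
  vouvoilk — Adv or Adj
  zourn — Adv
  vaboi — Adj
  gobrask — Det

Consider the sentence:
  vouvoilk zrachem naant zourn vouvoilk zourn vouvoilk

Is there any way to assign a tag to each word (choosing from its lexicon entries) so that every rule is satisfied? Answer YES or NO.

Candidates per position — 1:vouvoilk {Adv,Adj}; 2:zrachem {Noun,Adj}; 3:naant {Noun,Det}; 4:zourn {Adv}; 5:vouvoilk {Adv,Adj}; 6:zourn {Adv}; 7:vouvoilk {Adv,Adj}.
One satisfying assignment: Adv Adj Det Adv Adj Adv Adv.
Verifying each rule — rule 1 holds; rule 2 holds; rule 3 holds; rule 4 holds; rule 5 holds.

YES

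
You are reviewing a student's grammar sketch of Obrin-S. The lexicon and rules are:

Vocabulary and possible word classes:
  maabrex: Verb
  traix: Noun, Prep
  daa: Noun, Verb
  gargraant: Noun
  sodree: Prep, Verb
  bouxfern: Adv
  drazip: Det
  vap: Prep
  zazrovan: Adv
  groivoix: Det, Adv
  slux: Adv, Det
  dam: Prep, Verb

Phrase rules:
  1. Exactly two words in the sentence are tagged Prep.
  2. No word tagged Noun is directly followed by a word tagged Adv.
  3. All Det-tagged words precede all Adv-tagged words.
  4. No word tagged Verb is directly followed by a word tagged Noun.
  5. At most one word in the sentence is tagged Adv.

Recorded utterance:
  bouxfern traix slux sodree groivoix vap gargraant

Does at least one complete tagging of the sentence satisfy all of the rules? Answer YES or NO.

Candidates per position — 1:bouxfern {Adv}; 2:traix {Noun,Prep}; 3:slux {Adv,Det}; 4:sodree {Prep,Verb}; 5:groivoix {Det,Adv}; 6:vap {Prep}; 7:gargraant {Noun}.
Every candidate sequence violates at least one rule; no consistent tagging exists.

NO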